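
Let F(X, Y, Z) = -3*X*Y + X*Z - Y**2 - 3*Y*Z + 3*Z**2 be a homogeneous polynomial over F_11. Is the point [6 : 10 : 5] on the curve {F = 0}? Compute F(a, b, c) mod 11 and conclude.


F(6,10,5) ≡ 5 (mod 11); P is NOT on the curve.

Evaluate F(6, 10, 5) term-by-term (mod 11).
  -3*X*Y ↦ -3·6·10·1 = -180
  X*Z ↦ 1·6·1·5 = 30
  -Y**2 ↦ -1·1·100·1 = -100
  -3*Y*Z ↦ -3·1·10·5 = -150
  3*Z**2 ↦ 3·1·1·25 = 75
Sum: F(6, 10, 5) = (-180) + (30) + (-100) + (-150) + (75) = -325.
Reducing mod 11: -325 ≡ 5 (mod 11).
Since F(a, b, c) ≡ 5 ≠ 0 (mod 11), P does NOT lie on the curve.


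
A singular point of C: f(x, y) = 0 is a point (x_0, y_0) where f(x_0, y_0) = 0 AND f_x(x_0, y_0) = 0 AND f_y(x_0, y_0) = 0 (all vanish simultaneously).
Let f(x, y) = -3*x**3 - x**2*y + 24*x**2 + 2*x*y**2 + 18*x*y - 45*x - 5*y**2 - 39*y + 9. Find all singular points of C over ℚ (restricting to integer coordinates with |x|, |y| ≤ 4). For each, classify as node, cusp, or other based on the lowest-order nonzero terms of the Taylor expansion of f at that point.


Singular points: {(3, -3)}; classification: cusp.

Compute partial derivatives:
  f_x = -9*x**2 - 2*x*y + 48*x + 2*y**2 + 18*y - 45.
  f_y = -x**2 + 4*x*y + 18*x - 10*y - 39.
Scan x_0 ∈ {−4, ..., 4}. For each x_0, f_y(x_0, y) is a polynomial in y; find its integer roots y ∈ {−4, ..., 4}, then test f_x and f at those candidates.
  x = -4: f_y(-4, y) = -26*y - 127; no integer root y with |y| ≤ 4.
  x = -3: f_y(-3, y) = -22*y - 102; no integer root y with |y| ≤ 4.
  x = -2: f_y(-2, y) = -18*y - 79; no integer root y with |y| ≤ 4.
  x = -1: f_y(-1, y) = -14*y - 58; no integer root y with |y| ≤ 4.
  x = 0: f_y(0, y) = -10*y - 39; no integer root y with |y| ≤ 4.
  x = 1: f_y(1, y) = -6*y - 22; no integer root y with |y| ≤ 4.
  x = 2: f_y(2, y) = -2*y - 7; no integer root y with |y| ≤ 4.
  x = 3: f_y(3, y) = 2*y + 6; vanishes at y ∈ {-3}. (3, -3): f_x = 0, f = 0 — SINGULAR.
  x = 4: f_y(4, y) = 6*y + 17; no integer root y with |y| ≤ 4.
Only singular point on the grid: (3, -3).
Classify: substitute x = 3 + u, y = -3 + v and expand: f = -3*u**3 - u**2*v + 2*u*v**2 + v**2.
No constant or linear terms (consistent with a singular point). Quadratic part: v**2. Cubic part: -3*u**3 - u**2*v + 2*u*v**2.
The quadratic part v**2 is a perfect square, so there is a single (double) tangent line v = 0, i.e. y = -3. Restricting the cubic part to that line (v = 0) leaves -3*u**3 ≠ 0, so f is not divisible by v and the branch is v² ≈ 3*u**3 to lowest order — this is a cusp.
Classification: cusp.


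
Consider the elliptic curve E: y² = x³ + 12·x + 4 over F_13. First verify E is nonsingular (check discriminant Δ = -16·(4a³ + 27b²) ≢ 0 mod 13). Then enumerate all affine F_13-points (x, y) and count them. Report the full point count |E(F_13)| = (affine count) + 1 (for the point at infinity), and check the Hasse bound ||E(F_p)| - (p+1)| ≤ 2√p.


Affine points = {(0, 2), (0, 11), (1, 2), (1, 11), (2, 6), (2, 7), (4, 5), (4, 8), (8, 1), (8, 12), (9, 3), (9, 10), (12, 2), (12, 11)}; affine count = 14; |E(F_13)| = 15.

Discriminant check: Δ ∝ 4a³ + 27b² = 4·12³ + 27·4² = 4·1728 + 27·16 ≡ 12 (mod 13). Nonzero ⇒ E is nonsingular.
For each x ∈ F_13, compute rhs = x³ + 12·x + 4 mod 13, then count y ∈ F_13 with y² ≡ rhs.
  x = 0: rhs = 4, matching y values: 2, 11 (2 points).
  x = 1: rhs = 4, matching y values: 2, 11 (2 points).
  x = 2: rhs = 10, matching y values: 6, 7 (2 points).
  x = 3: rhs = 2, matching y values: none (0 points).
  x = 4: rhs = 12, matching y values: 5, 8 (2 points).
  x = 5: rhs = 7, matching y values: none (0 points).
  x = 6: rhs = 6, matching y values: none (0 points).
  x = 7: rhs = 2, matching y values: none (0 points).
  x = 8: rhs = 1, matching y values: 1, 12 (2 points).
  x = 9: rhs = 9, matching y values: 3, 10 (2 points).
  x = 10: rhs = 6, matching y values: none (0 points).
  x = 11: rhs = 11, matching y values: none (0 points).
  x = 12: rhs = 4, matching y values: 2, 11 (2 points).
Total affine count: 14.
Full point count |E(F_13)| = 14 + 1 = 15.
Hasse bound: |15 − (13+1)| = |1| = 1 ≤ 2√13 ≈ 7.2111 ✓.


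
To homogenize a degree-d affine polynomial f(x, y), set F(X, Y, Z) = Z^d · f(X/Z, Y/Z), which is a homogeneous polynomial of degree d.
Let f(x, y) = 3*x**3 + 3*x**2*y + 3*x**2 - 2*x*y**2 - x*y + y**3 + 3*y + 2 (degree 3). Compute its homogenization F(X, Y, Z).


F(X, Y, Z) = 3*X**3 + 3*X**2*Y + 3*X**2*Z - 2*X*Y**2 - X*Y*Z + Y**3 + 3*Y*Z**2 + 2*Z**3

deg(f) = 3.
Substitute x = X/Z, y = Y/Z into f, then multiply by Z^3.
  monomial 3·x^3·y^0 ↦ 3·X^3·Y^0·Z^0.
  monomial 3·x^2·y^1 ↦ 3·X^2·Y^1·Z^0.
  monomial 3·x^2·y^0 ↦ 3·X^2·Y^0·Z^1.
  monomial -2·x^1·y^2 ↦ -2·X^1·Y^2·Z^0.
  monomial -1·x^1·y^1 ↦ -1·X^1·Y^1·Z^1.
  monomial 1·x^0·y^3 ↦ 1·X^0·Y^3·Z^0.
  monomial 3·x^0·y^1 ↦ 3·X^0·Y^1·Z^2.
  monomial 2·x^0·y^0 ↦ 2·X^0·Y^0·Z^3.
Collecting: F(X, Y, Z) = 3*X**3 + 3*X**2*Y + 3*X**2*Z - 2*X*Y**2 - X*Y*Z + Y**3 + 3*Y*Z**2 + 2*Z**3.


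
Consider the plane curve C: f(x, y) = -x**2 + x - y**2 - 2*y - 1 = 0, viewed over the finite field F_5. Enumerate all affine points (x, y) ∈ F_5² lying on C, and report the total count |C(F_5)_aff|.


Affine F_5-points: {(0, 4), (1, 4), (3, 1), (3, 2)}; count = 4.

For each of the 25 pairs (x, y) ∈ F_5², evaluate f(x, y) mod 5. Record the zeros.
  x = 0: [0↦4, 1↦1, 2↦1, 3↦4, 4↦0]  zeros at y ∈ {4}
  x = 1: [0↦4, 1↦1, 2↦1, 3↦4, 4↦0]  zeros at y ∈ {4}
  x = 2: [0↦2, 1↦4, 2↦4, 3↦2, 4↦3]  zeros at y ∈ ∅
  x = 3: [0↦3, 1↦0, 2↦0, 3↦3, 4↦4]  zeros at y ∈ {1, 2}
  x = 4: [0↦2, 1↦4, 2↦4, 3↦2, 4↦3]  zeros at y ∈ ∅
Collecting zeros: affine points = {(0, 4), (1, 4), (3, 1), (3, 2)}.
Total count |C(F_5)_aff| = 4.


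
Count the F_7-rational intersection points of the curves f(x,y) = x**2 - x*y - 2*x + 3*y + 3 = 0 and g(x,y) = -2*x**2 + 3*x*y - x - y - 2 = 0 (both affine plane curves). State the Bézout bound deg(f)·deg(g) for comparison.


Common zeros: {(1, 6)}; count = 1; Bézout bound = 4.

deg(f) = 2, deg(g) = 2, so Bézout bound = 4.
Scan x ∈ F_7. For each x, list the y ∈ F_7 with f(x, y) ≡ 0 and those with g(x, y) ≡ 0 (mod 7); the common zeros in that column are the intersection.
  x = 0: f ≡ 0 at y ∈ {6}; g ≡ 0 at y ∈ {5}; common: ∅.
  x = 1: f ≡ 0 at y ∈ {6}; g ≡ 0 at y ∈ {6}; common: {6}.
  x = 2: f ≡ 0 at y ∈ {4}; g ≡ 0 at y ∈ {1}; common: ∅.
  x = 3: f ≡ 0 at y ∈ ∅; g ≡ 0 at y ∈ {2}; common: ∅.
  x = 4: f ≡ 0 at y ∈ {4}; g ≡ 0 at y ∈ {6}; common: ∅.
  x = 5: f ≡ 0 at y ∈ {2}; g ≡ 0 at y ∈ ∅; common: ∅.
  x = 6: f ≡ 0 at y ∈ {2}; g ≡ 0 at y ∈ {1}; common: ∅.
Collecting: common zeros = {(1, 6)}, so the count is 1.
Comparison with the Bézout bound: 1 ≤ 4 = deg(f)·deg(g), as expected for curves with no common component (the affine F_7-count falls short of the bound because intersections may lie at infinity, over extension fields, or carry multiplicity).


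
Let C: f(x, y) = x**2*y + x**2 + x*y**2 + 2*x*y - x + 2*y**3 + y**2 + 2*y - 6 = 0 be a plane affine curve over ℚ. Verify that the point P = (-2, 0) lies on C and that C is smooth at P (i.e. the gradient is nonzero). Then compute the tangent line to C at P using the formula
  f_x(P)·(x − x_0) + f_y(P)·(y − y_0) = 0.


Tangent line at P: -5*x + 2*y - 10 = 0.

Step 1: f(-2, 0) = 0, so P lies on C.
Step 2: partial derivatives
  f_x(x, y) = 2*x*y + 2*x + y**2 + 2*y - 1, f_y(x, y) = x**2 + 2*x*y + 2*x + 6*y**2 + 2*y + 2.
  f_x(P) = -5, f_y(P) = 2 (gradient nonzero, so P is smooth).
Step 3: tangent line at P: -5·(x − -2) + 2·(y − 0) = 0.
Expanding: -5*x + 2*y - 10 = 0.


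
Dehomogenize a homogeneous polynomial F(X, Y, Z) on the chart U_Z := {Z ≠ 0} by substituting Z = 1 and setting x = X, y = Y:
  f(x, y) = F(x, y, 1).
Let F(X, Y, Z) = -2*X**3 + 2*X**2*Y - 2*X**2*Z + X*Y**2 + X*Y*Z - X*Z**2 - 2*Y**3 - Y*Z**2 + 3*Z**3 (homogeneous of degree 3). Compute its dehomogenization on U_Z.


f(x, y) = -2*x**3 + 2*x**2*y - 2*x**2 + x*y**2 + x*y - x - 2*y**3 - y + 3

On U_Z we set Z = 1. Each monomial c·X^i·Y^j·Z^k in F becomes c·x^i·y^j·1^k = c·x^i·y^j.
Substituting Z = 1: F(X, Y, 1) = -2*x**3 + 2*x**2*y - 2*x**2 + x*y**2 + x*y - x - 2*y**3 - y + 3.
Note: deg(f) ≤ deg(F) = 3; strict inequality happens when F is divisible by Z (lost terms).


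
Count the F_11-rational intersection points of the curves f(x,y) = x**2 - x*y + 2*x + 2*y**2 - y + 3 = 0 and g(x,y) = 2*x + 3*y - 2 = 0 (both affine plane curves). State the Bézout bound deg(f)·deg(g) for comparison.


Common zeros: {(3, 6), (6, 4)}; count = 2; Bézout bound = 2.

deg(f) = 2, deg(g) = 1, so Bézout bound = 2.
Scan x ∈ F_11. For each x, list the y ∈ F_11 with f(x, y) ≡ 0 and those with g(x, y) ≡ 0 (mod 11); the common zeros in that column are the intersection.
  x = 0: f ≡ 0 at y ∈ ∅; g ≡ 0 at y ∈ {8}; common: ∅.
  x = 1: f ≡ 0 at y ∈ {6}; g ≡ 0 at y ∈ {0}; common: ∅.
  x = 2: f ≡ 0 at y ∈ {0, 7}; g ≡ 0 at y ∈ {3}; common: ∅.
  x = 3: f ≡ 0 at y ∈ {6, 7}; g ≡ 0 at y ∈ {6}; common: {6}.
  x = 4: f ≡ 0 at y ∈ ∅; g ≡ 0 at y ∈ {9}; common: ∅.
  x = 5: f ≡ 0 at y ∈ ∅; g ≡ 0 at y ∈ {1}; common: ∅.
  x = 6: f ≡ 0 at y ∈ {4, 5}; g ≡ 0 at y ∈ {4}; common: {4}.
  x = 7: f ≡ 0 at y ∈ {0, 4}; g ≡ 0 at y ∈ {7}; common: ∅.
  x = 8: f ≡ 0 at y ∈ {5}; g ≡ 0 at y ∈ {10}; common: ∅.
  x = 9: f ≡ 0 at y ∈ ∅; g ≡ 0 at y ∈ {2}; common: ∅.
  x = 10: f ≡ 0 at y ∈ ∅; g ≡ 0 at y ∈ {5}; common: ∅.
Collecting: common zeros = {(3, 6), (6, 4)}, so the count is 2.
Comparison with the Bézout bound: 2 ≤ 2 = deg(f)·deg(g), as expected for curves with no common component (the bound is attained).


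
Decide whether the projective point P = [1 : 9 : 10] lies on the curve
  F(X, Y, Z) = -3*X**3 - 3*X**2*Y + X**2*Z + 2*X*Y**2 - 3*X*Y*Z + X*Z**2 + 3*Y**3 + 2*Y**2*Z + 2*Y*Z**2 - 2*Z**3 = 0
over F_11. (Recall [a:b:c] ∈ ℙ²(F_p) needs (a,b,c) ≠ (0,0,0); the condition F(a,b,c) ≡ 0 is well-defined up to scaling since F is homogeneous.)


F(1,9,10) ≡ 4 (mod 11); P is NOT on the curve.

Evaluate F(1, 9, 10) term-by-term (mod 11).
  -3*X**3 ↦ -3·1·1·1 = -3
  -3*X**2*Y ↦ -3·1·9·1 = -27
  X**2*Z ↦ 1·1·1·10 = 10
  2*X*Y**2 ↦ 2·1·81·1 = 162
  -3*X*Y*Z ↦ -3·1·9·10 = -270
  X*Z**2 ↦ 1·1·1·100 = 100
  3*Y**3 ↦ 3·1·729·1 = 2187
  2*Y**2*Z ↦ 2·1·81·10 = 1620
  2*Y*Z**2 ↦ 2·1·9·100 = 1800
  -2*Z**3 ↦ -2·1·1·1000 = -2000
Sum: F(1, 9, 10) = (-3) + (-27) + (10) + (162) + (-270) + (100) + (2187) + (1620) + (1800) + (-2000) = 3579.
Reducing mod 11: 3579 ≡ 4 (mod 11).
Since F(a, b, c) ≡ 4 ≠ 0 (mod 11), P does NOT lie on the curve.


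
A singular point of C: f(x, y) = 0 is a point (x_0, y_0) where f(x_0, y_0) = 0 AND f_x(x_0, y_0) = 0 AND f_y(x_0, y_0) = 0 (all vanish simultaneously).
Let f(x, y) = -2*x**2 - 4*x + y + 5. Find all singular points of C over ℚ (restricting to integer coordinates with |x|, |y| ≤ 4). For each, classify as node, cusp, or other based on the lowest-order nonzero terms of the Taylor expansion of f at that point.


No singular points in the scanned grid; C is smooth there.

Compute partial derivatives:
  f_x = -4*x - 4.
  f_y = 1.
f_y = 1 is a nonzero constant, so f_y never vanishes: no point (x, y) can satisfy f = f_x = f_y = 0. In particular no (x, y) ∈ {−4, ..., 4}² is singular; the curve is smooth.


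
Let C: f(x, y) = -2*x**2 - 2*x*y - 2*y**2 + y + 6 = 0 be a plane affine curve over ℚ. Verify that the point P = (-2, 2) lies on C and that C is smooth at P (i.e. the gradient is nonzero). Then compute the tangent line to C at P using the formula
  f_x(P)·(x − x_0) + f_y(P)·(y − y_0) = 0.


Tangent line at P: 4*x - 3*y + 14 = 0.

Step 1: f(-2, 2) = 0, so P lies on C.
Step 2: partial derivatives
  f_x(x, y) = -4*x - 2*y, f_y(x, y) = -2*x - 4*y + 1.
  f_x(P) = 4, f_y(P) = -3 (gradient nonzero, so P is smooth).
Step 3: tangent line at P: 4·(x − -2) + -3·(y − 2) = 0.
Expanding: 4*x - 3*y + 14 = 0.


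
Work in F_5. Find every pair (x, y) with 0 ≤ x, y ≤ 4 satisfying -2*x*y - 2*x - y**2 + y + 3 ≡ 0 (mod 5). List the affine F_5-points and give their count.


Affine F_5-points: {(1, 2), (2, 1), (4, 0), (4, 3)}; count = 4.

For each of the 25 pairs (x, y) ∈ F_5², evaluate f(x, y) mod 5. Record the zeros.
  x = 0: [0↦3, 1↦3, 2↦1, 3↦2, 4↦1]  zeros at y ∈ ∅
  x = 1: [0↦1, 1↦4, 2↦0, 3↦4, 4↦1]  zeros at y ∈ {2}
  x = 2: [0↦4, 1↦0, 2↦4, 3↦1, 4↦1]  zeros at y ∈ {1}
  x = 3: [0↦2, 1↦1, 2↦3, 3↦3, 4↦1]  zeros at y ∈ ∅
  x = 4: [0↦0, 1↦2, 2↦2, 3↦0, 4↦1]  zeros at y ∈ {0, 3}
Collecting zeros: affine points = {(1, 2), (2, 1), (4, 0), (4, 3)}.
Total count |C(F_5)_aff| = 4.


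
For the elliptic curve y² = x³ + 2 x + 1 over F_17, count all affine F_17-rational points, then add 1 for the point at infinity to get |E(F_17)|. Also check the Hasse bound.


Affine points = {(0, 1), (0, 16), (1, 2), (1, 15), (2, 8), (2, 9), (3, 0), (5, 0), (6, 5), (6, 12), (7, 1), (7, 16), (8, 6), (8, 11), (9, 0), (10, 1), (10, 16), (12, 6), (12, 11), (14, 6), (14, 11), (16, 7), (16, 10)}; affine count = 23; |E(F_17)| = 24.

Discriminant check: Δ ∝ 4a³ + 27b² = 4·2³ + 27·1² = 4·8 + 27·1 ≡ 8 (mod 17). Nonzero ⇒ E is nonsingular.
For each x ∈ F_17, compute rhs = x³ + 2·x + 1 mod 17, then count y ∈ F_17 with y² ≡ rhs.
  x = 0: rhs = 1, matching y values: 1, 16 (2 points).
  x = 1: rhs = 4, matching y values: 2, 15 (2 points).
  x = 2: rhs = 13, matching y values: 8, 9 (2 points).
  x = 3: rhs = 0, matching y values: 0 (1 points).
  x = 4: rhs = 5, matching y values: none (0 points).
  x = 5: rhs = 0, matching y values: 0 (1 points).
  x = 6: rhs = 8, matching y values: 5, 12 (2 points).
  x = 7: rhs = 1, matching y values: 1, 16 (2 points).
  x = 8: rhs = 2, matching y values: 6, 11 (2 points).
  x = 9: rhs = 0, matching y values: 0 (1 points).
  x = 10: rhs = 1, matching y values: 1, 16 (2 points).
  x = 11: rhs = 11, matching y values: none (0 points).
  x = 12: rhs = 2, matching y values: 6, 11 (2 points).
  x = 13: rhs = 14, matching y values: none (0 points).
  x = 14: rhs = 2, matching y values: 6, 11 (2 points).
  x = 15: rhs = 6, matching y values: none (0 points).
  x = 16: rhs = 15, matching y values: 7, 10 (2 points).
Total affine count: 23.
Full point count |E(F_17)| = 23 + 1 = 24.
Hasse bound: |24 − (17+1)| = |6| = 6 ≤ 2√17 ≈ 8.2462 ✓.


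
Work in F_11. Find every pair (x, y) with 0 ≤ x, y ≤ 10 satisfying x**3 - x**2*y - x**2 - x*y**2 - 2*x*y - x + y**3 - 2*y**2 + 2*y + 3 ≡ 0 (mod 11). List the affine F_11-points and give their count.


Affine F_11-points: {(0, 5), (2, 3), (2, 5), (2, 7), (4, 5), (7, 10)}; count = 6.

For each of the 121 pairs (x, y) ∈ F_11², evaluate f(x, y) mod 11. Record the zeros.
  x = 0: [0↦3, 1↦4, 2↦7, 3↦7, 4↦10, 5↦0, 6↦5, 7↦9, 8↦7, 9↦5, 10↦9]  zeros at y ∈ {5}
  x = 1: [0↦2, 1↦10, 2↦7, 3↦10, 4↦3, 5↦3, 6↦5, 7↦4, 8↦6, 9↦6, 10↦10]  zeros at y ∈ ∅
  x = 2: [0↦5, 1↦7, 2↦7, 3↦0, 4↦3, 5↦0, 6↦8, 7↦0, 8↦4, 9↦4, 10↦6]  zeros at y ∈ {3, 5, 7}
  x = 3: [0↦7, 1↦1, 2↦2, 3↦5, 4↦5, 5↦8, 6↦9, 7↦3, 8↦7, 9↦5, 10↦3]  zeros at y ∈ ∅
  x = 4: [0↦3, 1↦9, 2↦9, 3↦9, 4↦4, 5↦0, 6↦3, 7↦8, 8↦10, 9↦4, 10↦7]  zeros at y ∈ {5}
  x = 5: [0↦10, 1↦4, 2↦1, 3↦7, 4↦6, 5↦4, 6↦7, 7↦10, 8↦8, 9↦7, 10↦2]  zeros at y ∈ ∅
  x = 6: [0↦1, 1↦3, 2↦6, 3↦5, 4↦6, 5↦4, 6↦5, 7↦4, 8↦7, 9↦9, 10↦5]  zeros at y ∈ ∅
  x = 7: [0↦4, 1↦1, 2↦8, 3↦9, 4↦10, 5↦6, 6↦3, 7↦7, 8↦2, 9↦5, 10↦0]  zeros at y ∈ {10}
  x = 8: [0↦3, 1↦4, 2↦2, 3↦3, 4↦2, 5↦5, 6↦7, 7↦3, 8↦10, 9↦1, 10↦4]  zeros at y ∈ ∅
  x = 9: [0↦4, 1↦7, 2↦5, 3↦4, 4↦10, 5↦7, 6↦1, 7↦9, 8↦4, 9↦3, 10↦1]  zeros at y ∈ ∅
  x = 10: [0↦2, 1↦5, 2↦1, 3↦7, 4↦7, 5↦7, 6↦2, 7↦9, 8↦1, 9↦6, 10↦8]  zeros at y ∈ ∅
Collecting zeros: affine points = {(0, 5), (2, 3), (2, 5), (2, 7), (4, 5), (7, 10)}.
Total count |C(F_11)_aff| = 6.


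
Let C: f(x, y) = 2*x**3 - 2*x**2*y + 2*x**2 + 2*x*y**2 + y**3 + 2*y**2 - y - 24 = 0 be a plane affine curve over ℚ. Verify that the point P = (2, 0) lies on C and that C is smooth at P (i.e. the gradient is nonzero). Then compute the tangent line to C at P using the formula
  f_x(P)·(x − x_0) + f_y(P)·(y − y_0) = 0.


Tangent line at P: 32*x - 9*y - 64 = 0.

Step 1: f(2, 0) = 0, so P lies on C.
Step 2: partial derivatives
  f_x(x, y) = 6*x**2 - 4*x*y + 4*x + 2*y**2, f_y(x, y) = -2*x**2 + 4*x*y + 3*y**2 + 4*y - 1.
  f_x(P) = 32, f_y(P) = -9 (gradient nonzero, so P is smooth).
Step 3: tangent line at P: 32·(x − 2) + -9·(y − 0) = 0.
Expanding: 32*x - 9*y - 64 = 0.


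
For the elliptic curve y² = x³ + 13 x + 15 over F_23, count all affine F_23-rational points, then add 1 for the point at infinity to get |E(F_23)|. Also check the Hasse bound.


Affine points = {(1, 11), (1, 12), (2, 7), (2, 16), (3, 9), (3, 14), (4, 4), (4, 19), (7, 9), (7, 14), (10, 8), (10, 15), (12, 6), (12, 17), (13, 9), (13, 14), (16, 8), (16, 15), (18, 3), (18, 20), (20, 8), (20, 15), (21, 2), (21, 21), (22, 1), (22, 22)}; affine count = 26; |E(F_23)| = 27.

Discriminant check: Δ ∝ 4a³ + 27b² = 4·13³ + 27·15² = 4·2197 + 27·225 ≡ 5 (mod 23). Nonzero ⇒ E is nonsingular.
For each x ∈ F_23, compute rhs = x³ + 13·x + 15 mod 23, then count y ∈ F_23 with y² ≡ rhs.
  x = 0: rhs = 15, matching y values: none (0 points).
  x = 1: rhs = 6, matching y values: 11, 12 (2 points).
  x = 2: rhs = 3, matching y values: 7, 16 (2 points).
  x = 3: rhs = 12, matching y values: 9, 14 (2 points).
  x = 4: rhs = 16, matching y values: 4, 19 (2 points).
  x = 5: rhs = 21, matching y values: none (0 points).
  x = 6: rhs = 10, matching y values: none (0 points).
  x = 7: rhs = 12, matching y values: 9, 14 (2 points).
  x = 8: rhs = 10, matching y values: none (0 points).
  x = 9: rhs = 10, matching y values: none (0 points).
  x = 10: rhs = 18, matching y values: 8, 15 (2 points).
  x = 11: rhs = 17, matching y values: none (0 points).
  x = 12: rhs = 13, matching y values: 6, 17 (2 points).
  x = 13: rhs = 12, matching y values: 9, 14 (2 points).
  x = 14: rhs = 20, matching y values: none (0 points).
  x = 15: rhs = 20, matching y values: none (0 points).
  x = 16: rhs = 18, matching y values: 8, 15 (2 points).
  x = 17: rhs = 20, matching y values: none (0 points).
  x = 18: rhs = 9, matching y values: 3, 20 (2 points).
  x = 19: rhs = 14, matching y values: none (0 points).
  x = 20: rhs = 18, matching y values: 8, 15 (2 points).
  x = 21: rhs = 4, matching y values: 2, 21 (2 points).
  x = 22: rhs = 1, matching y values: 1, 22 (2 points).
Total affine count: 26.
Full point count |E(F_23)| = 26 + 1 = 27.
Hasse bound: |27 − (23+1)| = |3| = 3 ≤ 2√23 ≈ 9.5917 ✓.


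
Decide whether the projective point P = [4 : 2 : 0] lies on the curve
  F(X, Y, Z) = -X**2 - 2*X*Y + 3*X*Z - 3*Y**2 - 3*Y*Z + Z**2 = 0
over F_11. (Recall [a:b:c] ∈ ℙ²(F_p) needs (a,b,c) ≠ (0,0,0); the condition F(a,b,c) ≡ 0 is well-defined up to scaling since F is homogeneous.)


F(4,2,0) ≡ 0 (mod 11); P is on the curve.

Evaluate F(4, 2, 0) term-by-term (mod 11).
  -X**2 ↦ -1·16·1·1 = -16
  -2*X*Y ↦ -2·4·2·1 = -16
  3*X*Z ↦ 3·4·1·0 = 0
  -3*Y**2 ↦ -3·1·4·1 = -12
  -3*Y*Z ↦ -3·1·2·0 = 0
  Z**2 ↦ 1·1·1·0 = 0
Sum: F(4, 2, 0) = (-16) + (-16) + (0) + (-12) + (0) + (0) = -44.
Reducing mod 11: -44 ≡ 0 (mod 11).
Since F(a, b, c) ≡ 0 (mod 11), P lies on the curve.


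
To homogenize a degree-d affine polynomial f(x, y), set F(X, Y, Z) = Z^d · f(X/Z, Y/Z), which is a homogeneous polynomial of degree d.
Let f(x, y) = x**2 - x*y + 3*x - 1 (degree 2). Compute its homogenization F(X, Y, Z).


F(X, Y, Z) = X**2 - X*Y + 3*X*Z - Z**2

deg(f) = 2.
Substitute x = X/Z, y = Y/Z into f, then multiply by Z^2.
  monomial 1·x^2·y^0 ↦ 1·X^2·Y^0·Z^0.
  monomial -1·x^1·y^1 ↦ -1·X^1·Y^1·Z^0.
  monomial 3·x^1·y^0 ↦ 3·X^1·Y^0·Z^1.
  monomial -1·x^0·y^0 ↦ -1·X^0·Y^0·Z^2.
Collecting: F(X, Y, Z) = X**2 - X*Y + 3*X*Z - Z**2.


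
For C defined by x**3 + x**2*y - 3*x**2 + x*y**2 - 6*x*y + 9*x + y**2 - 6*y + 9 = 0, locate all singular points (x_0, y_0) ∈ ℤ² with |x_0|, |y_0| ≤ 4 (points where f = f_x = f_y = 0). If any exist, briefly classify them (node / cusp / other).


Singular points: {(0, 3)}; classification: cusp.

Compute partial derivatives:
  f_x = 3*x**2 + 2*x*y - 6*x + y**2 - 6*y + 9.
  f_y = x**2 + 2*x*y - 6*x + 2*y - 6.
Scan x_0 ∈ {−4, ..., 4}. For each x_0, f_y(x_0, y) is a polynomial in y; find its integer roots y ∈ {−4, ..., 4}, then test f_x and f at those candidates.
  x = -4: f_y(-4, y) = 34 - 6*y; no integer root y with |y| ≤ 4.
  x = -3: f_y(-3, y) = 21 - 4*y; no integer root y with |y| ≤ 4.
  x = -2: f_y(-2, y) = 10 - 2*y; no integer root y with |y| ≤ 4.
  x = -1: f_y(-1, y) = 1; no integer root y with |y| ≤ 4.
  x = 0: f_y(0, y) = 2*y - 6; vanishes at y ∈ {3}. (0, 3): f_x = 0, f = 0 — SINGULAR.
  x = 1: f_y(1, y) = 4*y - 11; no integer root y with |y| ≤ 4.
  x = 2: f_y(2, y) = 6*y - 14; no integer root y with |y| ≤ 4.
  x = 3: f_y(3, y) = 8*y - 15; no integer root y with |y| ≤ 4.
  x = 4: f_y(4, y) = 10*y - 14; no integer root y with |y| ≤ 4.
Only singular point on the grid: (0, 3).
Classify: substitute x = 0 + u, y = 3 + v and expand: f = u**3 + u**2*v + u*v**2 + v**2.
No constant or linear terms (consistent with a singular point). Quadratic part: v**2. Cubic part: u**3 + u**2*v + u*v**2.
The quadratic part v**2 is a perfect square, so there is a single (double) tangent line v = 0, i.e. y = 3. Restricting the cubic part to that line (v = 0) leaves u**3 ≠ 0, so f is not divisible by v and the branch is v² ≈ -u**3 to lowest order — this is a cusp.
Classification: cusp.


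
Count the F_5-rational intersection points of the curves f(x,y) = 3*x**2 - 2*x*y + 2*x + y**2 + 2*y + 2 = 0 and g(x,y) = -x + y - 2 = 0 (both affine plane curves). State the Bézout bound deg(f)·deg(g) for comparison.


Common zeros: {(0, 2), (3, 0)}; count = 2; Bézout bound = 2.

deg(f) = 2, deg(g) = 1, so Bézout bound = 2.
Scan x ∈ F_5. For each x, list the y ∈ F_5 with f(x, y) ≡ 0 and those with g(x, y) ≡ 0 (mod 5); the common zeros in that column are the intersection.
  x = 0: f ≡ 0 at y ∈ {1, 2}; g ≡ 0 at y ∈ {2}; common: {2}.
  x = 1: f ≡ 0 at y ∈ ∅; g ≡ 0 at y ∈ {3}; common: ∅.
  x = 2: f ≡ 0 at y ∈ ∅; g ≡ 0 at y ∈ {4}; common: ∅.
  x = 3: f ≡ 0 at y ∈ {0, 4}; g ≡ 0 at y ∈ {0}; common: {0}.
  x = 4: f ≡ 0 at y ∈ {2, 4}; g ≡ 0 at y ∈ {1}; common: ∅.
Collecting: common zeros = {(0, 2), (3, 0)}, so the count is 2.
Comparison with the Bézout bound: 2 ≤ 2 = deg(f)·deg(g), as expected for curves with no common component (the bound is attained).


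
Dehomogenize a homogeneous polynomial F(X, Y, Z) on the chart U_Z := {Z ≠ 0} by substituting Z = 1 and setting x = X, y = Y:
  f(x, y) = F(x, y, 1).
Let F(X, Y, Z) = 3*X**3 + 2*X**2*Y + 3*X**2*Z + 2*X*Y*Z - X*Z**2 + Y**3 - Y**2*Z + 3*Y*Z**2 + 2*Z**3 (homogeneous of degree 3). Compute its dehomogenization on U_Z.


f(x, y) = 3*x**3 + 2*x**2*y + 3*x**2 + 2*x*y - x + y**3 - y**2 + 3*y + 2

On U_Z we set Z = 1. Each monomial c·X^i·Y^j·Z^k in F becomes c·x^i·y^j·1^k = c·x^i·y^j.
Substituting Z = 1: F(X, Y, 1) = 3*x**3 + 2*x**2*y + 3*x**2 + 2*x*y - x + y**3 - y**2 + 3*y + 2.
Note: deg(f) ≤ deg(F) = 3; strict inequality happens when F is divisible by Z (lost terms).


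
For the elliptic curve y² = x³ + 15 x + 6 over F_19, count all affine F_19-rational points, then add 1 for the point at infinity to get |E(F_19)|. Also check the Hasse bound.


Affine points = {(0, 5), (0, 14), (2, 5), (2, 14), (4, 4), (4, 15), (5, 4), (5, 15), (7, 6), (7, 13), (8, 7), (8, 12), (10, 4), (10, 15), (11, 1), (11, 18), (13, 2), (13, 17), (17, 5), (17, 14), (18, 3), (18, 16)}; affine count = 22; |E(F_19)| = 23.

Discriminant check: Δ ∝ 4a³ + 27b² = 4·15³ + 27·6² = 4·3375 + 27·36 ≡ 13 (mod 19). Nonzero ⇒ E is nonsingular.
For each x ∈ F_19, compute rhs = x³ + 15·x + 6 mod 19, then count y ∈ F_19 with y² ≡ rhs.
  x = 0: rhs = 6, matching y values: 5, 14 (2 points).
  x = 1: rhs = 3, matching y values: none (0 points).
  x = 2: rhs = 6, matching y values: 5, 14 (2 points).
  x = 3: rhs = 2, matching y values: none (0 points).
  x = 4: rhs = 16, matching y values: 4, 15 (2 points).
  x = 5: rhs = 16, matching y values: 4, 15 (2 points).
  x = 6: rhs = 8, matching y values: none (0 points).
  x = 7: rhs = 17, matching y values: 6, 13 (2 points).
  x = 8: rhs = 11, matching y values: 7, 12 (2 points).
  x = 9: rhs = 15, matching y values: none (0 points).
  x = 10: rhs = 16, matching y values: 4, 15 (2 points).
  x = 11: rhs = 1, matching y values: 1, 18 (2 points).
  x = 12: rhs = 14, matching y values: none (0 points).
  x = 13: rhs = 4, matching y values: 2, 17 (2 points).
  x = 14: rhs = 15, matching y values: none (0 points).
  x = 15: rhs = 15, matching y values: none (0 points).
  x = 16: rhs = 10, matching y values: none (0 points).
  x = 17: rhs = 6, matching y values: 5, 14 (2 points).
  x = 18: rhs = 9, matching y values: 3, 16 (2 points).
Total affine count: 22.
Full point count |E(F_19)| = 22 + 1 = 23.
Hasse bound: |23 − (19+1)| = |3| = 3 ≤ 2√19 ≈ 8.7178 ✓.


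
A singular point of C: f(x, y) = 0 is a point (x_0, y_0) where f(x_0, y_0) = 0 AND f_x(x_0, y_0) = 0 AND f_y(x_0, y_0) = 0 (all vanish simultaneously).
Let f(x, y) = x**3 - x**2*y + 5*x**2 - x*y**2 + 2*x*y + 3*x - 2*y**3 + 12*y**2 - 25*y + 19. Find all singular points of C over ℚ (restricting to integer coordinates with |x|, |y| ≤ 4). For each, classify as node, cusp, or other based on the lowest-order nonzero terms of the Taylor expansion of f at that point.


Singular points: {(-1, 2)}; classification: cusp.

Compute partial derivatives:
  f_x = 3*x**2 - 2*x*y + 10*x - y**2 + 2*y + 3.
  f_y = -x**2 - 2*x*y + 2*x - 6*y**2 + 24*y - 25.
Scan x_0 ∈ {−4, ..., 4}. For each x_0, f_y(x_0, y) is a polynomial in y; find its integer roots y ∈ {−4, ..., 4}, then test f_x and f at those candidates.
  x = -4: f_y(-4, y) = -6*y**2 + 32*y - 49; no integer root y with |y| ≤ 4.
  x = -3: f_y(-3, y) = -6*y**2 + 30*y - 40; no integer root y with |y| ≤ 4.
  x = -2: f_y(-2, y) = -6*y**2 + 28*y - 33; no integer root y with |y| ≤ 4.
  x = -1: f_y(-1, y) = -6*y**2 + 26*y - 28; vanishes at y ∈ {2}. (-1, 2): f_x = 0, f = 0 — SINGULAR.
  x = 0: f_y(0, y) = -6*y**2 + 24*y - 25; no integer root y with |y| ≤ 4.
  x = 1: f_y(1, y) = -6*y**2 + 22*y - 24; no integer root y with |y| ≤ 4.
  x = 2: f_y(2, y) = -6*y**2 + 20*y - 25; no integer root y with |y| ≤ 4.
  x = 3: f_y(3, y) = -6*y**2 + 18*y - 28; no integer root y with |y| ≤ 4.
  x = 4: f_y(4, y) = -6*y**2 + 16*y - 33; no integer root y with |y| ≤ 4.
Only singular point on the grid: (-1, 2).
Classify: substitute x = -1 + u, y = 2 + v and expand: f = u**3 - u**2*v - u*v**2 - 2*v**3 + v**2.
No constant or linear terms (consistent with a singular point). Quadratic part: v**2. Cubic part: u**3 - u**2*v - u*v**2 - 2*v**3.
The quadratic part v**2 is a perfect square, so there is a single (double) tangent line v = 0, i.e. y = 2. Restricting the cubic part to that line (v = 0) leaves u**3 ≠ 0, so f is not divisible by v and the branch is v² ≈ -u**3 to lowest order — this is a cusp.
Classification: cusp.


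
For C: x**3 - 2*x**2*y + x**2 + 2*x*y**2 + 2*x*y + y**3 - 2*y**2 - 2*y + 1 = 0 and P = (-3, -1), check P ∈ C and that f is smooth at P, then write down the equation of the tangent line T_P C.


Tangent line at P: 9*x - 7*y + 20 = 0.

Step 1: f(-3, -1) = 0, so P lies on C.
Step 2: partial derivatives
  f_x(x, y) = 3*x**2 - 4*x*y + 2*x + 2*y**2 + 2*y, f_y(x, y) = -2*x**2 + 4*x*y + 2*x + 3*y**2 - 4*y - 2.
  f_x(P) = 9, f_y(P) = -7 (gradient nonzero, so P is smooth).
Step 3: tangent line at P: 9·(x − -3) + -7·(y − -1) = 0.
Expanding: 9*x - 7*y + 20 = 0.


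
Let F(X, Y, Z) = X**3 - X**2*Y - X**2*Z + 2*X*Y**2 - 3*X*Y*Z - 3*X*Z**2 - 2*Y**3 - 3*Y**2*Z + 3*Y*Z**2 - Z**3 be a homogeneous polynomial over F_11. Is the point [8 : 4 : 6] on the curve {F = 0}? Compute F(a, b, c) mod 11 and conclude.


F(8,4,6) ≡ 6 (mod 11); P is NOT on the curve.

Evaluate F(8, 4, 6) term-by-term (mod 11).
  X**3 ↦ 1·512·1·1 = 512
  -X**2*Y ↦ -1·64·4·1 = -256
  -X**2*Z ↦ -1·64·1·6 = -384
  2*X*Y**2 ↦ 2·8·16·1 = 256
  -3*X*Y*Z ↦ -3·8·4·6 = -576
  -3*X*Z**2 ↦ -3·8·1·36 = -864
  -2*Y**3 ↦ -2·1·64·1 = -128
  -3*Y**2*Z ↦ -3·1·16·6 = -288
  3*Y*Z**2 ↦ 3·1·4·36 = 432
  -Z**3 ↦ -1·1·1·216 = -216
Sum: F(8, 4, 6) = (512) + (-256) + (-384) + (256) + (-576) + (-864) + (-128) + (-288) + (432) + (-216) = -1512.
Reducing mod 11: -1512 ≡ 6 (mod 11).
Since F(a, b, c) ≡ 6 ≠ 0 (mod 11), P does NOT lie on the curve.


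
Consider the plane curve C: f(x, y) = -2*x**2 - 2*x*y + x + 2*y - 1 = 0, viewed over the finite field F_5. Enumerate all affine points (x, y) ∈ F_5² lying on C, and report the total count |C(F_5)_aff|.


Affine F_5-points: {(0, 3), (2, 4), (3, 1), (4, 1)}; count = 4.

For each of the 25 pairs (x, y) ∈ F_5², evaluate f(x, y) mod 5. Record the zeros.
  x = 0: [0↦4, 1↦1, 2↦3, 3↦0, 4↦2]  zeros at y ∈ {3}
  x = 1: [0↦3, 1↦3, 2↦3, 3↦3, 4↦3]  zeros at y ∈ ∅
  x = 2: [0↦3, 1↦1, 2↦4, 3↦2, 4↦0]  zeros at y ∈ {4}
  x = 3: [0↦4, 1↦0, 2↦1, 3↦2, 4↦3]  zeros at y ∈ {1}
  x = 4: [0↦1, 1↦0, 2↦4, 3↦3, 4↦2]  zeros at y ∈ {1}
Collecting zeros: affine points = {(0, 3), (2, 4), (3, 1), (4, 1)}.
Total count |C(F_5)_aff| = 4.


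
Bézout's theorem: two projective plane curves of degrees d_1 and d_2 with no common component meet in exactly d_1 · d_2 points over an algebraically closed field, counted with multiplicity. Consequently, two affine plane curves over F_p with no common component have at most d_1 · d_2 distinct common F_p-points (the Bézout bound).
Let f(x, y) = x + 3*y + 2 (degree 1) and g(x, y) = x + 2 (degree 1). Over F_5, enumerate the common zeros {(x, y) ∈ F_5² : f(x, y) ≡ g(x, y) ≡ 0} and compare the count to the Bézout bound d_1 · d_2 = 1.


Common zeros: {(3, 0)}; count = 1; Bézout bound = 1.

deg(f) = 1, deg(g) = 1, so Bézout bound = 1.
Scan x ∈ F_5. For each x, list the y ∈ F_5 with f(x, y) ≡ 0 and those with g(x, y) ≡ 0 (mod 5); the common zeros in that column are the intersection.
  x = 0: f ≡ 0 at y ∈ {1}; g ≡ 0 at y ∈ ∅; common: ∅.
  x = 1: f ≡ 0 at y ∈ {4}; g ≡ 0 at y ∈ ∅; common: ∅.
  x = 2: f ≡ 0 at y ∈ {2}; g ≡ 0 at y ∈ ∅; common: ∅.
  x = 3: f ≡ 0 at y ∈ {0}; g ≡ 0 at y ∈ {0, 1, 2, 3, 4}; common: {0}.
  x = 4: f ≡ 0 at y ∈ {3}; g ≡ 0 at y ∈ ∅; common: ∅.
Collecting: common zeros = {(3, 0)}, so the count is 1.
Comparison with the Bézout bound: 1 ≤ 1 = deg(f)·deg(g), as expected for curves with no common component (the bound is attained).


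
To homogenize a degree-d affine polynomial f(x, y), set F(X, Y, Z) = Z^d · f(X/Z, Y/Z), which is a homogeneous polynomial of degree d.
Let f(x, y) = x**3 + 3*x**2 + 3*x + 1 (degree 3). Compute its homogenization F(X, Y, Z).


F(X, Y, Z) = X**3 + 3*X**2*Z + 3*X*Z**2 + Z**3

deg(f) = 3.
Substitute x = X/Z, y = Y/Z into f, then multiply by Z^3.
  monomial 1·x^3·y^0 ↦ 1·X^3·Y^0·Z^0.
  monomial 3·x^2·y^0 ↦ 3·X^2·Y^0·Z^1.
  monomial 3·x^1·y^0 ↦ 3·X^1·Y^0·Z^2.
  monomial 1·x^0·y^0 ↦ 1·X^0·Y^0·Z^3.
Collecting: F(X, Y, Z) = X**3 + 3*X**2*Z + 3*X*Z**2 + Z**3.


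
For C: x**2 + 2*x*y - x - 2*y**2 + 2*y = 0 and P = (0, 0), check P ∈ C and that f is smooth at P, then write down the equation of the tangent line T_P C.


Tangent line at P: -x + 2*y = 0.

Step 1: f(0, 0) = 0, so P lies on C.
Step 2: partial derivatives
  f_x(x, y) = 2*x + 2*y - 1, f_y(x, y) = 2*x - 4*y + 2.
  f_x(P) = -1, f_y(P) = 2 (gradient nonzero, so P is smooth).
Step 3: tangent line at P: -1·(x − 0) + 2·(y − 0) = 0.
Expanding: -x + 2*y = 0.


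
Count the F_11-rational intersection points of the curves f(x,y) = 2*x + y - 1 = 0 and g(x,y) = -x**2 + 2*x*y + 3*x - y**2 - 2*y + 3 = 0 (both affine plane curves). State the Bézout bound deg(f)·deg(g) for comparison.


Common zeros: {(0, 1), (10, 3)}; count = 2; Bézout bound = 2.

deg(f) = 1, deg(g) = 2, so Bézout bound = 2.
Scan x ∈ F_11. For each x, list the y ∈ F_11 with f(x, y) ≡ 0 and those with g(x, y) ≡ 0 (mod 11); the common zeros in that column are the intersection.
  x = 0: f ≡ 0 at y ∈ {1}; g ≡ 0 at y ∈ {1, 8}; common: {1}.
  x = 1: f ≡ 0 at y ∈ {10}; g ≡ 0 at y ∈ {4, 7}; common: ∅.
  x = 2: f ≡ 0 at y ∈ {8}; g ≡ 0 at y ∈ ∅; common: ∅.
  x = 3: f ≡ 0 at y ∈ {6}; g ≡ 0 at y ∈ ∅; common: ∅.
  x = 4: f ≡ 0 at y ∈ {4}; g ≡ 0 at y ∈ ∅; common: ∅.
  x = 5: f ≡ 0 at y ∈ {2}; g ≡ 0 at y ∈ {1, 7}; common: ∅.
  x = 6: f ≡ 0 at y ∈ {0}; g ≡ 0 at y ∈ ∅; common: ∅.
  x = 7: f ≡ 0 at y ∈ {9}; g ≡ 0 at y ∈ {6}; common: ∅.
  x = 8: f ≡ 0 at y ∈ {7}; g ≡ 0 at y ∈ {6, 8}; common: ∅.
  x = 9: f ≡ 0 at y ∈ {5}; g ≡ 0 at y ∈ ∅; common: ∅.
  x = 10: f ≡ 0 at y ∈ {3}; g ≡ 0 at y ∈ {3, 4}; common: {3}.
Collecting: common zeros = {(0, 1), (10, 3)}, so the count is 2.
Comparison with the Bézout bound: 2 ≤ 2 = deg(f)·deg(g), as expected for curves with no common component (the bound is attained).


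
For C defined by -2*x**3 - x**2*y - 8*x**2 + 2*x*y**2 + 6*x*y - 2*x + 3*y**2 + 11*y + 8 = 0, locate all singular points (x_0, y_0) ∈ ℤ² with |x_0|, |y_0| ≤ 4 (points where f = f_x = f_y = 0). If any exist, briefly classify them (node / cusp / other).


Singular points: {(-1, -2)}; classification: cusp.

Compute partial derivatives:
  f_x = -6*x**2 - 2*x*y - 16*x + 2*y**2 + 6*y - 2.
  f_y = -x**2 + 4*x*y + 6*x + 6*y + 11.
Scan x_0 ∈ {−4, ..., 4}. For each x_0, f_y(x_0, y) is a polynomial in y; find its integer roots y ∈ {−4, ..., 4}, then test f_x and f at those candidates.
  x = -4: f_y(-4, y) = -10*y - 29; no integer root y with |y| ≤ 4.
  x = -3: f_y(-3, y) = -6*y - 16; no integer root y with |y| ≤ 4.
  x = -2: f_y(-2, y) = -2*y - 5; no integer root y with |y| ≤ 4.
  x = -1: f_y(-1, y) = 2*y + 4; vanishes at y ∈ {-2}. (-1, -2): f_x = 0, f = 0 — SINGULAR.
  x = 0: f_y(0, y) = 6*y + 11; no integer root y with |y| ≤ 4.
  x = 1: f_y(1, y) = 10*y + 16; no integer root y with |y| ≤ 4.
  x = 2: f_y(2, y) = 14*y + 19; no integer root y with |y| ≤ 4.
  x = 3: f_y(3, y) = 18*y + 20; no integer root y with |y| ≤ 4.
  x = 4: f_y(4, y) = 22*y + 19; no integer root y with |y| ≤ 4.
Only singular point on the grid: (-1, -2).
Classify: substitute x = -1 + u, y = -2 + v and expand: f = -2*u**3 - u**2*v + 2*u*v**2 + v**2.
No constant or linear terms (consistent with a singular point). Quadratic part: v**2. Cubic part: -2*u**3 - u**2*v + 2*u*v**2.
The quadratic part v**2 is a perfect square, so there is a single (double) tangent line v = 0, i.e. y = -2. Restricting the cubic part to that line (v = 0) leaves -2*u**3 ≠ 0, so f is not divisible by v and the branch is v² ≈ 2*u**3 to lowest order — this is a cusp.
Classification: cusp.


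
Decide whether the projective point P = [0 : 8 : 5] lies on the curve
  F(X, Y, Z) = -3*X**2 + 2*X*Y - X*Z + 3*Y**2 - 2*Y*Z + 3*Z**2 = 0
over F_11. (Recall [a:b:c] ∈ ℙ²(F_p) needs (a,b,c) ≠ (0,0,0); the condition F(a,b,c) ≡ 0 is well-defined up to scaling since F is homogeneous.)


F(0,8,5) ≡ 0 (mod 11); P is on the curve.

Evaluate F(0, 8, 5) term-by-term (mod 11).
  -3*X**2 ↦ -3·0·1·1 = 0
  2*X*Y ↦ 2·0·8·1 = 0
  -X*Z ↦ -1·0·1·5 = 0
  3*Y**2 ↦ 3·1·64·1 = 192
  -2*Y*Z ↦ -2·1·8·5 = -80
  3*Z**2 ↦ 3·1·1·25 = 75
Sum: F(0, 8, 5) = (0) + (0) + (0) + (192) + (-80) + (75) = 187.
Reducing mod 11: 187 ≡ 0 (mod 11).
Since F(a, b, c) ≡ 0 (mod 11), P lies on the curve.


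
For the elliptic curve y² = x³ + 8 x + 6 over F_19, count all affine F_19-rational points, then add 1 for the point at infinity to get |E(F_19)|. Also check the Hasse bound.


Affine points = {(0, 5), (0, 14), (2, 7), (2, 12), (3, 0), (4, 8), (4, 11), (5, 0), (6, 2), (6, 17), (7, 5), (7, 14), (9, 3), (9, 16), (11, 0), (12, 5), (12, 14), (15, 9), (15, 10), (17, 1), (17, 18), (18, 4), (18, 15)}; affine count = 23; |E(F_19)| = 24.

Discriminant check: Δ ∝ 4a³ + 27b² = 4·8³ + 27·6² = 4·512 + 27·36 ≡ 18 (mod 19). Nonzero ⇒ E is nonsingular.
For each x ∈ F_19, compute rhs = x³ + 8·x + 6 mod 19, then count y ∈ F_19 with y² ≡ rhs.
  x = 0: rhs = 6, matching y values: 5, 14 (2 points).
  x = 1: rhs = 15, matching y values: none (0 points).
  x = 2: rhs = 11, matching y values: 7, 12 (2 points).
  x = 3: rhs = 0, matching y values: 0 (1 points).
  x = 4: rhs = 7, matching y values: 8, 11 (2 points).
  x = 5: rhs = 0, matching y values: 0 (1 points).
  x = 6: rhs = 4, matching y values: 2, 17 (2 points).
  x = 7: rhs = 6, matching y values: 5, 14 (2 points).
  x = 8: rhs = 12, matching y values: none (0 points).
  x = 9: rhs = 9, matching y values: 3, 16 (2 points).
  x = 10: rhs = 3, matching y values: none (0 points).
  x = 11: rhs = 0, matching y values: 0 (1 points).
  x = 12: rhs = 6, matching y values: 5, 14 (2 points).
  x = 13: rhs = 8, matching y values: none (0 points).
  x = 14: rhs = 12, matching y values: none (0 points).
  x = 15: rhs = 5, matching y values: 9, 10 (2 points).
  x = 16: rhs = 12, matching y values: none (0 points).
  x = 17: rhs = 1, matching y values: 1, 18 (2 points).
  x = 18: rhs = 16, matching y values: 4, 15 (2 points).
Total affine count: 23.
Full point count |E(F_19)| = 23 + 1 = 24.
Hasse bound: |24 − (19+1)| = |4| = 4 ≤ 2√19 ≈ 8.7178 ✓.


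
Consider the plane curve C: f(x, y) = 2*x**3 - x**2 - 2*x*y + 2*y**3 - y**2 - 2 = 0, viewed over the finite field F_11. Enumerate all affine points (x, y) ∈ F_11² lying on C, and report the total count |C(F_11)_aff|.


Affine F_11-points: {(0, 4), (0, 9), (2, 10), (3, 7), (4, 0), (7, 3), (9, 0), (10, 2)}; count = 8.

For each of the 121 pairs (x, y) ∈ F_11², evaluate f(x, y) mod 11. Record the zeros.
  x = 0: [0↦9, 1↦10, 2↦10, 3↦10, 4↦0, 5↦3, 6↦9, 7↦8, 8↦1, 9↦0, 10↦6]  zeros at y ∈ {4, 9}
  x = 1: [0↦10, 1↦9, 2↦7, 3↦5, 4↦4, 5↦5, 6↦9, 7↦6, 8↦8, 9↦5, 10↦9]  zeros at y ∈ ∅
  x = 2: [0↦10, 1↦7, 2↦3, 3↦10, 4↦7, 5↦6, 6↦8, 7↦3, 8↦3, 9↦9, 10↦0]  zeros at y ∈ {10}
  x = 3: [0↦10, 1↦5, 2↦10, 3↦4, 4↦10, 5↦7, 6↦7, 7↦0, 8↦9, 9↦2, 10↦2]  zeros at y ∈ {7}
  x = 4: [0↦0, 1↦4, 2↦7, 3↦10, 4↦3, 5↦9, 6↦7, 7↦9, 8↦5, 9↦7, 10↦5]  zeros at y ∈ {0}
  x = 5: [0↦3, 1↦5, 2↦6, 3↦7, 4↦9, 5↦2, 6↦9, 7↦9, 8↦3, 9↦3, 10↦10]  zeros at y ∈ ∅
  x = 6: [0↦9, 1↦9, 2↦8, 3↦7, 4↦7, 5↦9, 6↦3, 7↦1, 8↦4, 9↦2, 10↦7]  zeros at y ∈ ∅
  x = 7: [0↦8, 1↦6, 2↦3, 3↦0, 4↦9, 5↦9, 6↦1, 7↦8, 8↦9, 9↦5, 10↦8]  zeros at y ∈ {3}
  x = 8: [0↦1, 1↦8, 2↦3, 3↦9, 4↦5, 5↦3, 6↦4, 7↦9, 8↦8, 9↦2, 10↦3]  zeros at y ∈ ∅
  x = 9: [0↦0, 1↦5, 2↦9, 3↦2, 4↦7, 5↦3, 6↦2, 7↦5, 8↦2, 9↦5, 10↦4]  zeros at y ∈ {0}
  x = 10: [0↦6, 1↦9, 2↦0, 3↦2, 4↦5, 5↦10, 6↦7, 7↦8, 8↦3, 9↦4, 10↦1]  zeros at y ∈ {2}
Collecting zeros: affine points = {(0, 4), (0, 9), (2, 10), (3, 7), (4, 0), (7, 3), (9, 0), (10, 2)}.
Total count |C(F_11)_aff| = 8.


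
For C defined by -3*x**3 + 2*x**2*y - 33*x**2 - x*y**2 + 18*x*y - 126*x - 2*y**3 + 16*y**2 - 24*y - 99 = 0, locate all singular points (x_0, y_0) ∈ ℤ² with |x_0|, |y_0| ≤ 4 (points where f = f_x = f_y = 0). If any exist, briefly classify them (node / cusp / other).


Singular points: {(-3, 3)}; classification: cusp.

Compute partial derivatives:
  f_x = -9*x**2 + 4*x*y - 66*x - y**2 + 18*y - 126.
  f_y = 2*x**2 - 2*x*y + 18*x - 6*y**2 + 32*y - 24.
Scan x_0 ∈ {−4, ..., 4}. For each x_0, f_y(x_0, y) is a polynomial in y; find its integer roots y ∈ {−4, ..., 4}, then test f_x and f at those candidates.
  x = -4: f_y(-4, y) = -6*y**2 + 40*y - 64; vanishes at y ∈ {4}. (-4, 4): f_x = -14 ≠ 0.
  x = -3: f_y(-3, y) = -6*y**2 + 38*y - 60; vanishes at y ∈ {3}. (-3, 3): f_x = 0, f = 0 — SINGULAR.
  x = -2: f_y(-2, y) = -6*y**2 + 36*y - 52; no integer root y with |y| ≤ 4.
  x = -1: f_y(-1, y) = -6*y**2 + 34*y - 40; vanishes at y ∈ {4}. (-1, 4): f_x = -29 ≠ 0.
  x = 0: f_y(0, y) = -6*y**2 + 32*y - 24; no integer root y with |y| ≤ 4.
  x = 1: f_y(1, y) = -6*y**2 + 30*y - 4; no integer root y with |y| ≤ 4.
  x = 2: f_y(2, y) = -6*y**2 + 28*y + 20; no integer root y with |y| ≤ 4.
  x = 3: f_y(3, y) = -6*y**2 + 26*y + 48; no integer root y with |y| ≤ 4.
  x = 4: f_y(4, y) = -6*y**2 + 24*y + 80; no integer root y with |y| ≤ 4.
Only singular point on the grid: (-3, 3).
Classify: substitute x = -3 + u, y = 3 + v and expand: f = -3*u**3 + 2*u**2*v - u*v**2 - 2*v**3 + v**2.
No constant or linear terms (consistent with a singular point). Quadratic part: v**2. Cubic part: -3*u**3 + 2*u**2*v - u*v**2 - 2*v**3.
The quadratic part v**2 is a perfect square, so there is a single (double) tangent line v = 0, i.e. y = 3. Restricting the cubic part to that line (v = 0) leaves -3*u**3 ≠ 0, so f is not divisible by v and the branch is v² ≈ 3*u**3 to lowest order — this is a cusp.
Classification: cusp.
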